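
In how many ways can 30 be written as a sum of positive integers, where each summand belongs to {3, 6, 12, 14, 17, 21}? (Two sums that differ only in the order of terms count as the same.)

14

The partitions of 30 that satisfy the conditions:
21 + 6 + 3
21 + 3 + 3 + 3
12 + 12 + 6
12 + 12 + 3 + 3
12 + 6 + 6 + 6
12 + 6 + 6 + 3 + 3
12 + 6 + 3 + 3 + 3 + 3
12 + 3 + 3 + 3 + 3 + 3 + 3
6 + 6 + 6 + 6 + 6
6 + 6 + 6 + 6 + 3 + 3
6 + 6 + 6 + 3 + 3 + 3 + 3
6 + 6 + 3 + 3 + 3 + 3 + 3 + 3
6 + 3 + 3 + 3 + 3 + 3 + 3 + 3 + 3
3 + 3 + 3 + 3 + 3 + 3 + 3 + 3 + 3 + 3
Counting gives 14.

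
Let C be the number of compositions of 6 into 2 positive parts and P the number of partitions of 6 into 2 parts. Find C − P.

2

Compositions: C(5,1) = 5.
Partitions of 6 into exactly 2 parts: 3.
Difference: 5 − 3 = 2.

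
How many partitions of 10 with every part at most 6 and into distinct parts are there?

5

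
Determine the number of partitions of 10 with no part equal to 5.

A partial list (first 12 by largest part):
10
9, 1
8, 2
8, 1, 1
7, 3
7, 2, 1
7, 1, 1, 1
6, 4
6, 3, 1
6, 2, 2
6, 2, 1, 1
6, 1, 1, 1, 1
…and 23 more, for 35 total.

35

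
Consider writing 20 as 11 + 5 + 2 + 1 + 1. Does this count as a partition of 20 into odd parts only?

No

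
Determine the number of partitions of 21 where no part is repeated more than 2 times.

243

A full systematic count gives 243.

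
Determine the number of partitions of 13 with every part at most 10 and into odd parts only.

They are:
1 + 3 + 9
1 + 1 + 1 + 1 + 9
1 + 5 + 7
3 + 3 + 7
1 + 1 + 1 + 3 + 7
1 + 1 + 1 + 1 + 1 + 1 + 7
3 + 5 + 5
1 + 1 + 1 + 5 + 5
1 + 1 + 3 + 3 + 5
1 + 1 + 1 + 1 + 1 + 3 + 5
1 + 1 + 1 + 1 + 1 + 1 + 1 + 1 + 5
1 + 3 + 3 + 3 + 3
1 + 1 + 1 + 1 + 3 + 3 + 3
1 + 1 + 1 + 1 + 1 + 1 + 1 + 3 + 3
1 + 1 + 1 + 1 + 1 + 1 + 1 + 1 + 1 + 1 + 3
1 + 1 + 1 + 1 + 1 + 1 + 1 + 1 + 1 + 1 + 1 + 1 + 1
Counting gives 16.

16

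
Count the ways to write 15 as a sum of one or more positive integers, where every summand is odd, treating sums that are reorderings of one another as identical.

27

A partial list (first 12 by largest part):
15
13 + 1 + 1
11 + 3 + 1
11 + 1 + 1 + 1 + 1
9 + 5 + 1
9 + 3 + 3
9 + 3 + 1 + 1 + 1
9 + 1 + 1 + 1 + 1 + 1 + 1
7 + 7 + 1
7 + 5 + 3
7 + 5 + 1 + 1 + 1
7 + 3 + 3 + 1 + 1
…and 15 more, for 27 total.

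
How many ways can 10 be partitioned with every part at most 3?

14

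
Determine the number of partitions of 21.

792

Counting exhaustively, 792 partitions satisfy the conditions.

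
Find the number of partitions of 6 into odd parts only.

The partitions of 6 that satisfy the conditions:
5, 1
3, 3
3, 1, 1, 1
1, 1, 1, 1, 1, 1
That's 4 in total.

4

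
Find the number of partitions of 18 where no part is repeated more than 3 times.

208

A full systematic count gives 208.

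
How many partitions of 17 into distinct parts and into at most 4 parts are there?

36

A partial list (first 12 by largest part):
17
16+1
15+2
14+3
14+2+1
13+4
13+3+1
12+5
12+4+1
12+3+2
11+6
11+5+1
…and 24 more, for 36 total.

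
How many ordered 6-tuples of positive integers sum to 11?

252

A composition of 11 into 6 positive parts is chosen by placing 5 dividers among the 10 gaps between 11 units: C(10,5) = 252.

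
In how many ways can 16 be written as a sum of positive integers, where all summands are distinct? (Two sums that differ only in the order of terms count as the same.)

There are too many to list fully; the first 12 (by largest part) are:
16
1,15
2,14
3,13
1,2,13
4,12
1,3,12
5,11
1,4,11
2,3,11
6,10
1,5,10
…and 20 more, for 32 total.

32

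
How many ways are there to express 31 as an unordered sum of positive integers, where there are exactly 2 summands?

15

They are:
30, 1
29, 2
28, 3
27, 4
26, 5
25, 6
24, 7
23, 8
22, 9
21, 10
20, 11
19, 12
18, 13
17, 14
16, 15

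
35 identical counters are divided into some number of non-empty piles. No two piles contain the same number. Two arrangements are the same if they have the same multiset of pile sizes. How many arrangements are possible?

585

Counting exhaustively, 585 partitions satisfy the conditions.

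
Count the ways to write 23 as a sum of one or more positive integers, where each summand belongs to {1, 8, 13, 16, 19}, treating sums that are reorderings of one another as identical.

7

Enumerating:
19+1+1+1+1
16+1+1+1+1+1+1+1
13+8+1+1
13+1+1+1+1+1+1+1+1+1+1
8+8+1+1+1+1+1+1+1
8+1+1+1+1+1+1+1+1+1+1+1+1+1+1+1
1+1+1+1+1+1+1+1+1+1+1+1+1+1+1+1+1+1+1+1+1+1+1
That's 7 in total.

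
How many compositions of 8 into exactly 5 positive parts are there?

35

Place 4 bars in the 7 internal gaps of a row of 8 dots: C(7,4) = 35.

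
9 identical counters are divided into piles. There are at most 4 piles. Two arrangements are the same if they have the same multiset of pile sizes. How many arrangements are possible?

18

They are:
9
1+8
2+7
1+1+7
3+6
1+2+6
1+1+1+6
4+5
1+3+5
2+2+5
1+1+2+5
1+4+4
2+3+4
1+1+3+4
1+2+2+4
3+3+3
1+2+3+3
2+2+2+3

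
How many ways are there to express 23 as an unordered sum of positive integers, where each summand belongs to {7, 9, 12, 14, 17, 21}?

They are:
9, 14
7, 7, 9

2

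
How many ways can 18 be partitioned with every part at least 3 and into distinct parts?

15

They are:
18
3, 15
4, 14
5, 13
6, 12
7, 11
3, 4, 11
8, 10
3, 5, 10
3, 6, 9
4, 5, 9
3, 7, 8
4, 6, 8
5, 6, 7
3, 4, 5, 6
That's 15 in total.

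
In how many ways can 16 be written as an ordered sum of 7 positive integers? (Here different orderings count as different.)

5005

By stars and bars with positive parts, the count is C(15,6) = 5005.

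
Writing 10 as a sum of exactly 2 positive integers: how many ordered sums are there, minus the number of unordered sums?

Ordered (compositions into 2 parts): C(9,1) = 9.
Partitions of 10 into exactly 2 parts: 5.
Difference: 9 − 5 = 4.

4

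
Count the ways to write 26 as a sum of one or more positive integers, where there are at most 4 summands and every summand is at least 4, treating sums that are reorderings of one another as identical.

58

There are too many to list fully; the first 12 (by largest part) are:
26
22+4
21+5
20+6
19+7
18+8
18+4+4
17+9
17+5+4
16+10
16+6+4
16+5+5
…and 46 more, for 58 total.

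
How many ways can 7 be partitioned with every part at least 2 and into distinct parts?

3

Listing the qualifying partitions of 7:
7
5+2
4+3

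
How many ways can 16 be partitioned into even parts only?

They are:
16
14+2
12+4
12+2+2
10+6
10+4+2
10+2+2+2
8+8
8+6+2
8+4+4
8+4+2+2
8+2+2+2+2
6+6+4
6+6+2+2
6+4+4+2
6+4+2+2+2
6+2+2+2+2+2
4+4+4+4
4+4+4+2+2
4+4+2+2+2+2
4+2+2+2+2+2+2
2+2+2+2+2+2+2+2
Counting gives 22.

22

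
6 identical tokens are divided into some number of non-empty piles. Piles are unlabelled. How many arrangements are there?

The partitions of 6 that satisfy the conditions:
6
5+1
4+2
4+1+1
3+3
3+2+1
3+1+1+1
2+2+2
2+2+1+1
2+1+1+1+1
1+1+1+1+1+1
That's 11 in total.

11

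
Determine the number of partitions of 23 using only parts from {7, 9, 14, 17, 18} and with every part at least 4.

2

The partitions of 23 that satisfy the conditions:
14, 9
9, 7, 7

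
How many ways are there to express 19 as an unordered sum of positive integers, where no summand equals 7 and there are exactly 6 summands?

A partial list (first 12 by largest part):
14+1+1+1+1+1
13+2+1+1+1+1
12+3+1+1+1+1
12+2+2+1+1+1
11+4+1+1+1+1
11+3+2+1+1+1
11+2+2+2+1+1
10+5+1+1+1+1
10+4+2+1+1+1
10+3+3+1+1+1
10+3+2+2+1+1
10+2+2+2+2+1
…and 46 more, for 58 total.

58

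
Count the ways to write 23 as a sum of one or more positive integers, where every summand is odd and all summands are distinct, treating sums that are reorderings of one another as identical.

9

The partitions of 23 that satisfy the conditions:
23
1,3,19
1,5,17
1,7,15
3,5,15
1,9,13
3,7,13
3,9,11
5,7,11
Counting gives 9.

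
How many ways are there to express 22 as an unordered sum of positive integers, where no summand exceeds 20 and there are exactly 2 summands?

Listing the qualifying partitions of 22:
20+2
19+3
18+4
17+5
16+6
15+7
14+8
13+9
12+10
11+11

10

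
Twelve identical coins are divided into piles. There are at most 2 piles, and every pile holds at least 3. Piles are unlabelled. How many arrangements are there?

5

They are:
12
3+9
4+8
5+7
6+6
Counting gives 5.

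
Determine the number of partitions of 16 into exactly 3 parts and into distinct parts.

Listing the qualifying partitions of 16:
13 + 2 + 1
12 + 3 + 1
11 + 4 + 1
11 + 3 + 2
10 + 5 + 1
10 + 4 + 2
9 + 6 + 1
9 + 5 + 2
9 + 4 + 3
8 + 7 + 1
8 + 6 + 2
8 + 5 + 3
7 + 6 + 3
7 + 5 + 4
Counting gives 14.

14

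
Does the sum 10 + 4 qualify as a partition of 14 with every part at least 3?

Yes

The parts sum to 14, and the condition 'every summand is at least 3' holds.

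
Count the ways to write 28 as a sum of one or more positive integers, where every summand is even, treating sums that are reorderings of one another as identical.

Direct enumeration gives 135 partitions.

135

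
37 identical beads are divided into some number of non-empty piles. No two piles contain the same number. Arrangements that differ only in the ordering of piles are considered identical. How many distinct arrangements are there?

Counting exhaustively, 760 partitions satisfy the conditions.

760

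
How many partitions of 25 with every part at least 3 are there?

Direct enumeration gives 130 partitions.

130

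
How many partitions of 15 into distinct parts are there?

27

There are too many to list fully; the first 12 (by largest part) are:
15
14+1
13+2
12+3
12+2+1
11+4
11+3+1
10+5
10+4+1
10+3+2
9+6
9+5+1
…and 15 more, for 27 total.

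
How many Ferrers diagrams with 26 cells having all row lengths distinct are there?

165

Direct enumeration gives 165 partitions.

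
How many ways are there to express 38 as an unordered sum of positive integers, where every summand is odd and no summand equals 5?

Counting exhaustively, 416 partitions satisfy the conditions.

416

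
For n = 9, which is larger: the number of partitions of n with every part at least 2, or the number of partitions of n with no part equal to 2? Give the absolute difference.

Partitions of 9 with every part at least 2: 8.
Partitions of 9 with no part equal to 2: 15.
|8 − 15| = 7.

7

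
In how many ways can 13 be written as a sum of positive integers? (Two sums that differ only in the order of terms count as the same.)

101

There are 101 such partitions.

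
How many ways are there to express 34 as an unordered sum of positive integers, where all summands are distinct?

Enumerating by decreasing first part gives 512 partitions in all.

512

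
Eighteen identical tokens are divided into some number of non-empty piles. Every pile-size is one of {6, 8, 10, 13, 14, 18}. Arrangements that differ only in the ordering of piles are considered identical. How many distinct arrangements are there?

3

The partitions of 18 that satisfy the conditions:
18
8, 10
6, 6, 6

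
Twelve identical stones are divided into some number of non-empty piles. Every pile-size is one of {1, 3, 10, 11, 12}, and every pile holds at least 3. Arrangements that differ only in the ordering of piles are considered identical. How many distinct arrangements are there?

The partitions of 12 that satisfy the conditions:
12
3 + 3 + 3 + 3

2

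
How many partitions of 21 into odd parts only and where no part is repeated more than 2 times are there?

20

They are:
21
19+1+1
17+3+1
15+5+1
15+3+3
13+7+1
13+5+3
13+3+3+1+1
11+9+1
11+7+3
11+5+5
11+5+3+1+1
9+9+3
9+7+5
9+7+3+1+1
9+5+5+1+1
9+5+3+3+1
7+7+5+1+1
7+7+3+3+1
7+5+5+3+1
Counting gives 20.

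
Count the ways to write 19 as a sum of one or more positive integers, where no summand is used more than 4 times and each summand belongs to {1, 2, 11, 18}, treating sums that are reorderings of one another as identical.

4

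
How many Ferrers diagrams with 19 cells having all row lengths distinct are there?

54

There are too many to list fully; the first 12 (by largest part) are:
19
18+1
17+2
16+3
16+2+1
15+4
15+3+1
14+5
14+4+1
14+3+2
13+6
13+5+1
…and 42 more, for 54 total.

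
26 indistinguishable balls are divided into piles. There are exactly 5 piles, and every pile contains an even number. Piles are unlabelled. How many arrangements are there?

18

They are:
18 + 2 + 2 + 2 + 2
16 + 4 + 2 + 2 + 2
14 + 6 + 2 + 2 + 2
14 + 4 + 4 + 2 + 2
12 + 8 + 2 + 2 + 2
12 + 6 + 4 + 2 + 2
12 + 4 + 4 + 4 + 2
10 + 10 + 2 + 2 + 2
10 + 8 + 4 + 2 + 2
10 + 6 + 6 + 2 + 2
10 + 6 + 4 + 4 + 2
10 + 4 + 4 + 4 + 4
8 + 8 + 6 + 2 + 2
8 + 8 + 4 + 4 + 2
8 + 6 + 6 + 4 + 2
8 + 6 + 4 + 4 + 4
6 + 6 + 6 + 6 + 2
6 + 6 + 6 + 4 + 4
Counting gives 18.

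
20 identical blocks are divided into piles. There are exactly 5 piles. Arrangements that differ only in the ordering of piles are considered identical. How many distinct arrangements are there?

84

Direct enumeration gives 84 partitions.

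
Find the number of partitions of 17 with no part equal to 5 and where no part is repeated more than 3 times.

116

Direct enumeration gives 116 partitions.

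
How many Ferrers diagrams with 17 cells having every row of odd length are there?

38

There are too many to list fully; the first 12 (by largest part) are:
17
15,1,1
13,3,1
13,1,1,1,1
11,5,1
11,3,3
11,3,1,1,1
11,1,1,1,1,1,1
9,7,1
9,5,3
9,5,1,1,1
9,3,3,1,1
…and 26 more, for 38 total.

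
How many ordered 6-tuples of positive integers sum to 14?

Place 5 bars in the 13 internal gaps of a row of 14 dots: C(13,5) = 1287.

1287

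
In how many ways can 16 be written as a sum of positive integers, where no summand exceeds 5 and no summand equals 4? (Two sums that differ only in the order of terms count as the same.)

54

A partial list (first 12 by largest part):
1,5,5,5
3,3,5,5
1,2,3,5,5
1,1,1,3,5,5
2,2,2,5,5
1,1,2,2,5,5
1,1,1,1,2,5,5
1,1,1,1,1,1,5,5
2,3,3,3,5
1,1,3,3,3,5
1,2,2,3,3,5
1,1,1,2,3,3,5
…and 42 more, for 54 total.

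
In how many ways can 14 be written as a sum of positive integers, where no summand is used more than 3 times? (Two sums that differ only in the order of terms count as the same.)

82

Enumerating by decreasing first part gives 82 partitions in all.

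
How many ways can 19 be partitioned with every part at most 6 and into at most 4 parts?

6

The partitions of 19 that satisfy the conditions:
6, 6, 6, 1
6, 6, 5, 2
6, 6, 4, 3
6, 5, 5, 3
6, 5, 4, 4
5, 5, 5, 4
Counting gives 6.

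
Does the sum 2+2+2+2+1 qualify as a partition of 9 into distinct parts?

The parts sum to 9, and the condition 'all summands are distinct' is violated.

No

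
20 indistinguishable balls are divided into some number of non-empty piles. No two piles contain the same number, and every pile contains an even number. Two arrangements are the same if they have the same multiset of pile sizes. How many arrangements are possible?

The partitions of 20 that satisfy the conditions:
20
18+2
16+4
14+6
14+4+2
12+8
12+6+2
10+8+2
10+6+4
8+6+4+2

10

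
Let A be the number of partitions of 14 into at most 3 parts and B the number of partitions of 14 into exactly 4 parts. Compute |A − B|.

Partitions of 14 into at most 3 parts: 24.
Partitions of 14 into exactly 4 parts: 23.
|24 − 23| = 1.

1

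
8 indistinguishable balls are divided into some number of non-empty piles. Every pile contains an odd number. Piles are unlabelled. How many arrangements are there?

6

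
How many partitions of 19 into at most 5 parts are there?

164

A full systematic count gives 164.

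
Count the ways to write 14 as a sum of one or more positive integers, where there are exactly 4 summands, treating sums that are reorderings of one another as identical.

23

Enumerating:
1, 1, 1, 11
1, 1, 2, 10
1, 1, 3, 9
1, 2, 2, 9
1, 1, 4, 8
1, 2, 3, 8
2, 2, 2, 8
1, 1, 5, 7
1, 2, 4, 7
1, 3, 3, 7
2, 2, 3, 7
1, 1, 6, 6
1, 2, 5, 6
1, 3, 4, 6
2, 2, 4, 6
2, 3, 3, 6
1, 3, 5, 5
2, 2, 5, 5
1, 4, 4, 5
2, 3, 4, 5
3, 3, 3, 5
2, 4, 4, 4
3, 3, 4, 4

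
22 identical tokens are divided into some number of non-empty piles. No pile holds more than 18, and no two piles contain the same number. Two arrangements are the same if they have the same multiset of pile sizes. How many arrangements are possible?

84

There are 84 such partitions.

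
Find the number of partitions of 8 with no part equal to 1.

They are:
8
2, 6
3, 5
4, 4
2, 2, 4
2, 3, 3
2, 2, 2, 2
That's 7 in total.

7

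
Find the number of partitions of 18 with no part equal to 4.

250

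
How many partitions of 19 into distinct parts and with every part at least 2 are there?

A partial list (first 12 by largest part):
19
17,2
16,3
15,4
14,5
14,3,2
13,6
13,4,2
12,7
12,5,2
12,4,3
11,8
…and 17 more, for 29 total.

29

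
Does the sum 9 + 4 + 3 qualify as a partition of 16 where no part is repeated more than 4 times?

Yes

The parts sum to 16, and the condition 'no summand is used more than 4 times' holds.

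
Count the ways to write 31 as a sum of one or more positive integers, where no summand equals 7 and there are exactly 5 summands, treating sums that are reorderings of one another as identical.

There are 319 such partitions.

319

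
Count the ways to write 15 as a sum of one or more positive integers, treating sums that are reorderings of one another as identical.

Counting exhaustively, 176 partitions satisfy the conditions.

176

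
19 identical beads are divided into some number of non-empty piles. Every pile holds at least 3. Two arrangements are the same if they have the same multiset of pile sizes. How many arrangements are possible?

39

There are too many to list fully; the first 12 (by largest part) are:
19
16, 3
15, 4
14, 5
13, 6
13, 3, 3
12, 7
12, 4, 3
11, 8
11, 5, 3
11, 4, 4
10, 9
…and 27 more, for 39 total.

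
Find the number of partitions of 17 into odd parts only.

There are too many to list fully; the first 12 (by largest part) are:
17
1+1+15
1+3+13
1+1+1+1+13
1+5+11
3+3+11
1+1+1+3+11
1+1+1+1+1+1+11
1+7+9
3+5+9
1+1+1+5+9
1+1+3+3+9
…and 26 more, for 38 total.

38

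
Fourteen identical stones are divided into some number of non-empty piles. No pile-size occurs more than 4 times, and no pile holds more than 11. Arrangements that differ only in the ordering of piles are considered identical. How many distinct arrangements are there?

96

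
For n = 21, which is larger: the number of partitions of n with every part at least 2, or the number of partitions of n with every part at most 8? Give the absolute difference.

Partitions of 21 with every part at least 2: 165.
Partitions of 21 with every part at most 8: 525.
|165 − 525| = 360.

360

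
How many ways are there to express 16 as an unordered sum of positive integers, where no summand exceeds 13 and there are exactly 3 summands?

20

Enumerating:
13,2,1
12,3,1
12,2,2
11,4,1
11,3,2
10,5,1
10,4,2
10,3,3
9,6,1
9,5,2
9,4,3
8,7,1
8,6,2
8,5,3
8,4,4
7,7,2
7,6,3
7,5,4
6,6,4
6,5,5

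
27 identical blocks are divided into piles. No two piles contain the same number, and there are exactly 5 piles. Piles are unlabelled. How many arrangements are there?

47

There are too many to list fully; the first 12 (by largest part) are:
17,4,3,2,1
16,5,3,2,1
15,6,3,2,1
15,5,4,2,1
14,7,3,2,1
14,6,4,2,1
14,5,4,3,1
13,8,3,2,1
13,7,4,2,1
13,6,5,2,1
13,6,4,3,1
13,5,4,3,2
…and 35 more, for 47 total.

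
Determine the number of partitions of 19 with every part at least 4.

Listing the qualifying partitions of 19:
19
15 + 4
14 + 5
13 + 6
12 + 7
11 + 8
11 + 4 + 4
10 + 9
10 + 5 + 4
9 + 6 + 4
9 + 5 + 5
8 + 7 + 4
8 + 6 + 5
7 + 7 + 5
7 + 6 + 6
7 + 4 + 4 + 4
6 + 5 + 4 + 4
5 + 5 + 5 + 4

18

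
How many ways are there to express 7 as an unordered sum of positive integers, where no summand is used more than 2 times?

9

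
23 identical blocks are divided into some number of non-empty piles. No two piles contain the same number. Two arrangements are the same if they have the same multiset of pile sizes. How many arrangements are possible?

Enumerating by decreasing first part gives 104 partitions in all.

104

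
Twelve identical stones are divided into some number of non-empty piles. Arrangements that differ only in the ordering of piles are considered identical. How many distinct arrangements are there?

Counting exhaustively, 77 partitions satisfy the conditions.

77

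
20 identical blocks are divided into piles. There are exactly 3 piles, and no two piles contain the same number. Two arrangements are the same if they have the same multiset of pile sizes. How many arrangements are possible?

24

They are:
17, 2, 1
16, 3, 1
15, 4, 1
15, 3, 2
14, 5, 1
14, 4, 2
13, 6, 1
13, 5, 2
13, 4, 3
12, 7, 1
12, 6, 2
12, 5, 3
11, 8, 1
11, 7, 2
11, 6, 3
11, 5, 4
10, 9, 1
10, 8, 2
10, 7, 3
10, 6, 4
9, 8, 3
9, 7, 4
9, 6, 5
8, 7, 5
Counting gives 24.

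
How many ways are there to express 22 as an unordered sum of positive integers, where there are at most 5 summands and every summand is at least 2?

135

Counting exhaustively, 135 partitions satisfy the conditions.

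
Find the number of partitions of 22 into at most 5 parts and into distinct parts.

88

Counting exhaustively, 88 partitions satisfy the conditions.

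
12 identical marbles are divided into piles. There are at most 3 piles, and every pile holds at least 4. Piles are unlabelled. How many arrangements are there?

5

Listing the qualifying partitions of 12:
12
8 + 4
7 + 5
6 + 6
4 + 4 + 4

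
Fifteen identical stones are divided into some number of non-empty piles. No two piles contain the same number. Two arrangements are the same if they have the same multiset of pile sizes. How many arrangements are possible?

There are too many to list fully; the first 12 (by largest part) are:
15
14 + 1
13 + 2
12 + 3
12 + 2 + 1
11 + 4
11 + 3 + 1
10 + 5
10 + 4 + 1
10 + 3 + 2
9 + 6
9 + 5 + 1
…and 15 more, for 27 total.

27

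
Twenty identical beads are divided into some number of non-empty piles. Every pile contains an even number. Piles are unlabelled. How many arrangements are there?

A partial list (first 12 by largest part):
20
18,2
16,4
16,2,2
14,6
14,4,2
14,2,2,2
12,8
12,6,2
12,4,4
12,4,2,2
12,2,2,2,2
…and 30 more, for 42 total.

42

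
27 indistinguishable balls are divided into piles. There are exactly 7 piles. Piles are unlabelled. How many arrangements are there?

364

Enumerating by decreasing first part gives 364 partitions in all.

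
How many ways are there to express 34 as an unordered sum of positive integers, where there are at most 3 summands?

There are 114 such partitions.

114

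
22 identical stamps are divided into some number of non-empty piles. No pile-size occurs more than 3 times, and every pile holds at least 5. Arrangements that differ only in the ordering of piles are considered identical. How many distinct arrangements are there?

The partitions of 22 that satisfy the conditions:
22
17,5
16,6
15,7
14,8
13,9
12,10
12,5,5
11,11
11,6,5
10,7,5
10,6,6
9,8,5
9,7,6
8,8,6
8,7,7
7,5,5,5
6,6,5,5
That's 18 in total.

18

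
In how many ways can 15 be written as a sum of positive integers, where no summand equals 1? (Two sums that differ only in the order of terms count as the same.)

There are too many to list fully; the first 12 (by largest part) are:
15
13,2
12,3
11,4
11,2,2
10,5
10,3,2
9,6
9,4,2
9,3,3
9,2,2,2
8,7
…and 29 more, for 41 total.

41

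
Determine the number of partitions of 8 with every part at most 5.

18

The partitions of 8 that satisfy the conditions:
5+3
5+2+1
5+1+1+1
4+4
4+3+1
4+2+2
4+2+1+1
4+1+1+1+1
3+3+2
3+3+1+1
3+2+2+1
3+2+1+1+1
3+1+1+1+1+1
2+2+2+2
2+2+2+1+1
2+2+1+1+1+1
2+1+1+1+1+1+1
1+1+1+1+1+1+1+1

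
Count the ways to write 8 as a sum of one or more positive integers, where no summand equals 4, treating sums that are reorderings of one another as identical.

17

The partitions of 8 that satisfy the conditions:
8
7+1
6+2
6+1+1
5+3
5+2+1
5+1+1+1
3+3+2
3+3+1+1
3+2+2+1
3+2+1+1+1
3+1+1+1+1+1
2+2+2+2
2+2+2+1+1
2+2+1+1+1+1
2+1+1+1+1+1+1
1+1+1+1+1+1+1+1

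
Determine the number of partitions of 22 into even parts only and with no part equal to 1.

There are too many to list fully; the first 12 (by largest part) are:
22
20, 2
18, 4
18, 2, 2
16, 6
16, 4, 2
16, 2, 2, 2
14, 8
14, 6, 2
14, 4, 4
14, 4, 2, 2
14, 2, 2, 2, 2
…and 44 more, for 56 total.

56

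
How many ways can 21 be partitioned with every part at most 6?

331

Enumerating by decreasing first part gives 331 partitions in all.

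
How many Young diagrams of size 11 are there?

There are too many to list fully; the first 12 (by largest part) are:
11
1,10
2,9
1,1,9
3,8
1,2,8
1,1,1,8
4,7
1,3,7
2,2,7
1,1,2,7
1,1,1,1,7
…and 44 more, for 56 total.

56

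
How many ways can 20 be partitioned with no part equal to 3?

330

Counting exhaustively, 330 partitions satisfy the conditions.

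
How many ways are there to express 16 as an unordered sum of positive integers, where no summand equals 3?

130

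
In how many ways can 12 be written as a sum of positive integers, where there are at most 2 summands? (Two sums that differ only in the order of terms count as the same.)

7

They are:
12
11+1
10+2
9+3
8+4
7+5
6+6
Counting gives 7.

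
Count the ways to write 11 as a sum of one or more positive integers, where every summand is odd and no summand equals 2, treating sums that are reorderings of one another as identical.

Enumerating:
11
1+1+9
1+3+7
1+1+1+1+7
1+5+5
3+3+5
1+1+1+3+5
1+1+1+1+1+1+5
1+1+3+3+3
1+1+1+1+1+3+3
1+1+1+1+1+1+1+1+3
1+1+1+1+1+1+1+1+1+1+1
That's 12 in total.

12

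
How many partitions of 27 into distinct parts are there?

Direct enumeration gives 192 partitions.

192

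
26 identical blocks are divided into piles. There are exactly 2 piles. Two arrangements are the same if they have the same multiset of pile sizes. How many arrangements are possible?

13

Listing the qualifying partitions of 26:
25, 1
24, 2
23, 3
22, 4
21, 5
20, 6
19, 7
18, 8
17, 9
16, 10
15, 11
14, 12
13, 13
Counting gives 13.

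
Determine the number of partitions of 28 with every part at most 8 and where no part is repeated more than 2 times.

178

Systematic enumeration (by largest part, then next-largest, …) yields 178.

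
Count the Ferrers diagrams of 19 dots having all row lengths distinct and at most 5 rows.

There are too many to list fully; the first 12 (by largest part) are:
19
18+1
17+2
16+3
16+2+1
15+4
15+3+1
14+5
14+4+1
14+3+2
13+6
13+5+1
…and 42 more, for 54 total.

54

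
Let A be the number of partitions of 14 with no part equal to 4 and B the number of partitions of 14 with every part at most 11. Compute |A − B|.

38

Partitions of 14 with no part equal to 4: 93.
Partitions of 14 with every part at most 11: 131.
|93 − 131| = 38.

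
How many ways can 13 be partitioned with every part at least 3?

10

Listing the qualifying partitions of 13:
13
3,10
4,9
5,8
6,7
3,3,7
3,4,6
3,5,5
4,4,5
3,3,3,4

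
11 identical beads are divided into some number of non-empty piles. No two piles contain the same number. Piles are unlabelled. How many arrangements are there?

12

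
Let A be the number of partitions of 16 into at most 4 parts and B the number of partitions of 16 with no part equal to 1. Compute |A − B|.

Partitions of 16 into at most 4 parts: 64.
Partitions of 16 with no part equal to 1: 55.
|64 − 55| = 9.

9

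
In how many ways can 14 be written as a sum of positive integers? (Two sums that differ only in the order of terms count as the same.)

Enumerating by decreasing first part gives 135 partitions in all.

135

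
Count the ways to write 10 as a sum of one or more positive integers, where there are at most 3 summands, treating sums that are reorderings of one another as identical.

14

They are:
10
9 + 1
8 + 2
8 + 1 + 1
7 + 3
7 + 2 + 1
6 + 4
6 + 3 + 1
6 + 2 + 2
5 + 5
5 + 4 + 1
5 + 3 + 2
4 + 4 + 2
4 + 3 + 3
Counting gives 14.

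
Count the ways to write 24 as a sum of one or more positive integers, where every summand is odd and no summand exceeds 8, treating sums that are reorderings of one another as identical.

A partial list (first 12 by largest part):
7,7,7,3
7,7,7,1,1,1
7,7,5,5
7,7,5,3,1,1
7,7,5,1,1,1,1,1
7,7,3,3,3,1
7,7,3,3,1,1,1,1
7,7,3,1,1,1,1,1,1,1
7,7,1,1,1,1,1,1,1,1,1,1
7,5,5,5,1,1
7,5,5,3,3,1
7,5,5,3,1,1,1,1
…and 39 more, for 51 total.

51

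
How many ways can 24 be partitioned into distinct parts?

122

There are 122 such partitions.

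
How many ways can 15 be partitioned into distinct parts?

There are too many to list fully; the first 12 (by largest part) are:
15
14,1
13,2
12,3
12,2,1
11,4
11,3,1
10,5
10,4,1
10,3,2
9,6
9,5,1
…and 15 more, for 27 total.

27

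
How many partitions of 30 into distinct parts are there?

296

Enumerating by decreasing first part gives 296 partitions in all.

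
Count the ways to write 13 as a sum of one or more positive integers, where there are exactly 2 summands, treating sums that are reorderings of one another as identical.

6

Listing the qualifying partitions of 13:
12+1
11+2
10+3
9+4
8+5
7+6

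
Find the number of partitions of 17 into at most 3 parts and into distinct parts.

Listing the qualifying partitions of 17:
17
16 + 1
15 + 2
14 + 3
14 + 2 + 1
13 + 4
13 + 3 + 1
12 + 5
12 + 4 + 1
12 + 3 + 2
11 + 6
11 + 5 + 1
11 + 4 + 2
10 + 7
10 + 6 + 1
10 + 5 + 2
10 + 4 + 3
9 + 8
9 + 7 + 1
9 + 6 + 2
9 + 5 + 3
8 + 7 + 2
8 + 6 + 3
8 + 5 + 4
7 + 6 + 4
Counting gives 25.

25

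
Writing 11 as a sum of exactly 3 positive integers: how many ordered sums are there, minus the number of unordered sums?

35

Ordered (compositions into 3 parts): C(10,2) = 45.
Unordered (partitions into 3 parts): 10.
Difference: 45 − 10 = 35.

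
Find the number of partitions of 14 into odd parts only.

The partitions of 14 that satisfy the conditions:
13 + 1
11 + 3
11 + 1 + 1 + 1
9 + 5
9 + 3 + 1 + 1
9 + 1 + 1 + 1 + 1 + 1
7 + 7
7 + 5 + 1 + 1
7 + 3 + 3 + 1
7 + 3 + 1 + 1 + 1 + 1
7 + 1 + 1 + 1 + 1 + 1 + 1 + 1
5 + 5 + 3 + 1
5 + 5 + 1 + 1 + 1 + 1
5 + 3 + 3 + 3
5 + 3 + 3 + 1 + 1 + 1
5 + 3 + 1 + 1 + 1 + 1 + 1 + 1
5 + 1 + 1 + 1 + 1 + 1 + 1 + 1 + 1 + 1
3 + 3 + 3 + 3 + 1 + 1
3 + 3 + 3 + 1 + 1 + 1 + 1 + 1
3 + 3 + 1 + 1 + 1 + 1 + 1 + 1 + 1 + 1
3 + 1 + 1 + 1 + 1 + 1 + 1 + 1 + 1 + 1 + 1 + 1
1 + 1 + 1 + 1 + 1 + 1 + 1 + 1 + 1 + 1 + 1 + 1 + 1 + 1

22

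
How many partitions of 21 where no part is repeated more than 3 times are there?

Systematic enumeration (by largest part, then next-largest, …) yields 395.

395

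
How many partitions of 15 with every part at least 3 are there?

Listing the qualifying partitions of 15:
15
12+3
11+4
10+5
9+6
9+3+3
8+7
8+4+3
7+5+3
7+4+4
6+6+3
6+5+4
6+3+3+3
5+5+5
5+4+3+3
4+4+4+3
3+3+3+3+3

17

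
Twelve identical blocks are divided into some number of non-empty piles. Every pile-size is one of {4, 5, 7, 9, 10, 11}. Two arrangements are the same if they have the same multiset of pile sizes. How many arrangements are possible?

They are:
7+5
4+4+4
Counting gives 2.

2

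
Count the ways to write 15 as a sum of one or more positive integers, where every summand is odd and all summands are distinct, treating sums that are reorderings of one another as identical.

Enumerating:
15
11+3+1
9+5+1
7+5+3

4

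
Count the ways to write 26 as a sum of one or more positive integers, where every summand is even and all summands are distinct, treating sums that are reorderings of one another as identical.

18

Enumerating:
26
24+2
22+4
20+6
20+4+2
18+8
18+6+2
16+10
16+8+2
16+6+4
14+12
14+10+2
14+8+4
14+6+4+2
12+10+4
12+8+6
12+8+4+2
10+8+6+2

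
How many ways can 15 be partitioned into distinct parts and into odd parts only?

4

The partitions of 15 that satisfy the conditions:
15
11,3,1
9,5,1
7,5,3
That's 4 in total.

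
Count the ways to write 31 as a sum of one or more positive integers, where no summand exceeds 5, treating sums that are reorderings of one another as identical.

Enumerating by decreasing first part gives 748 partitions in all.

748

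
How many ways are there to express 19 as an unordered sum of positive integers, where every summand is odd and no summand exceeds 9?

A partial list (first 12 by largest part):
9 + 9 + 1
9 + 7 + 3
9 + 7 + 1 + 1 + 1
9 + 5 + 5
9 + 5 + 3 + 1 + 1
9 + 5 + 1 + 1 + 1 + 1 + 1
9 + 3 + 3 + 3 + 1
9 + 3 + 3 + 1 + 1 + 1 + 1
9 + 3 + 1 + 1 + 1 + 1 + 1 + 1 + 1
9 + 1 + 1 + 1 + 1 + 1 + 1 + 1 + 1 + 1 + 1
7 + 7 + 5
7 + 7 + 3 + 1 + 1
…and 28 more, for 40 total.

40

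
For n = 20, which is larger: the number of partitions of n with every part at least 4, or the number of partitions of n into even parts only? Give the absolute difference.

18

Partitions of 20 with every part at least 4: 24.
Partitions of 20 into even parts only: 42.
|24 − 42| = 18.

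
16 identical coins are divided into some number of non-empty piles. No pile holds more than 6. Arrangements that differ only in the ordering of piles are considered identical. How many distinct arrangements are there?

136

Enumerating by decreasing first part gives 136 partitions in all.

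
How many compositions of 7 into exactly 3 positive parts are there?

15

By stars and bars with positive parts, the count is C(6,2) = 15.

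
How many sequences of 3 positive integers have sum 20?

171

A composition of 20 into 3 positive parts is chosen by placing 2 dividers among the 19 gaps between 20 units: C(19,2) = 171.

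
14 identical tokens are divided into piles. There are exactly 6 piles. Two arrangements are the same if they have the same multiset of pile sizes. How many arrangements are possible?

20

Enumerating:
9 + 1 + 1 + 1 + 1 + 1
8 + 2 + 1 + 1 + 1 + 1
7 + 3 + 1 + 1 + 1 + 1
7 + 2 + 2 + 1 + 1 + 1
6 + 4 + 1 + 1 + 1 + 1
6 + 3 + 2 + 1 + 1 + 1
6 + 2 + 2 + 2 + 1 + 1
5 + 5 + 1 + 1 + 1 + 1
5 + 4 + 2 + 1 + 1 + 1
5 + 3 + 3 + 1 + 1 + 1
5 + 3 + 2 + 2 + 1 + 1
5 + 2 + 2 + 2 + 2 + 1
4 + 4 + 3 + 1 + 1 + 1
4 + 4 + 2 + 2 + 1 + 1
4 + 3 + 3 + 2 + 1 + 1
4 + 3 + 2 + 2 + 2 + 1
4 + 2 + 2 + 2 + 2 + 2
3 + 3 + 3 + 3 + 1 + 1
3 + 3 + 3 + 2 + 2 + 1
3 + 3 + 2 + 2 + 2 + 2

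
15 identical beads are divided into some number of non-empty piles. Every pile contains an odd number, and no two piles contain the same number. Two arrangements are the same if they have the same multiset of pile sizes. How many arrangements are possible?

4

The partitions of 15 that satisfy the conditions:
15
11, 3, 1
9, 5, 1
7, 5, 3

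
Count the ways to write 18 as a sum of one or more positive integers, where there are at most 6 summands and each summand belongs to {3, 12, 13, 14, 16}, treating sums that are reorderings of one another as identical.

Listing the qualifying partitions of 18:
3,3,12
3,3,3,3,3,3

2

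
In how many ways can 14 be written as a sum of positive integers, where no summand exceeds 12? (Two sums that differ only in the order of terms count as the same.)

Enumerating by decreasing first part gives 133 partitions in all.

133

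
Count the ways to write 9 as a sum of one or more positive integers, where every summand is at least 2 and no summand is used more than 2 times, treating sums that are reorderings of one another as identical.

They are:
9
7,2
6,3
5,4
5,2,2
4,3,2

6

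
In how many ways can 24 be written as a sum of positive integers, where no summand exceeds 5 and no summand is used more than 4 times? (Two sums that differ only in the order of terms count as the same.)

99

There are 99 such partitions.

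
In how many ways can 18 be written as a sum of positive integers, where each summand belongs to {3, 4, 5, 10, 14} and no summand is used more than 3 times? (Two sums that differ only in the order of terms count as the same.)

The partitions of 18 that satisfy the conditions:
14, 4
10, 5, 3
10, 4, 4
5, 5, 5, 3
5, 5, 4, 4
5, 4, 3, 3, 3
4, 4, 4, 3, 3

7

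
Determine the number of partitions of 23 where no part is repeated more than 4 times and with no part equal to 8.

642

A full systematic count gives 642.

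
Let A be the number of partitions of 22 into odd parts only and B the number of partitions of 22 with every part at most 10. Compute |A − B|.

718

Partitions of 22 into odd parts only: 89.
Partitions of 22 with every part at most 10: 807.
|89 − 807| = 718.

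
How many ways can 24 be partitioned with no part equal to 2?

Systematic enumeration (by largest part, then next-largest, …) yields 573.

573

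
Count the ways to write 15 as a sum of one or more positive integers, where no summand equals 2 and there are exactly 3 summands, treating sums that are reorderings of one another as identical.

Enumerating:
13 + 1 + 1
11 + 3 + 1
10 + 4 + 1
9 + 5 + 1
9 + 3 + 3
8 + 6 + 1
8 + 4 + 3
7 + 7 + 1
7 + 5 + 3
7 + 4 + 4
6 + 6 + 3
6 + 5 + 4
5 + 5 + 5

13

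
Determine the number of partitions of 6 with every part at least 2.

They are:
6
2,4
3,3
2,2,2
Counting gives 4.

4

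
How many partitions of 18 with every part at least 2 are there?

Enumerating by decreasing first part gives 88 partitions in all.

88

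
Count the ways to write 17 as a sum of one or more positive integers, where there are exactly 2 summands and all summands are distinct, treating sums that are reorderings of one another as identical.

8

The partitions of 17 that satisfy the conditions:
16, 1
15, 2
14, 3
13, 4
12, 5
11, 6
10, 7
9, 8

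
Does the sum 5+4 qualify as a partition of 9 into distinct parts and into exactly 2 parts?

Yes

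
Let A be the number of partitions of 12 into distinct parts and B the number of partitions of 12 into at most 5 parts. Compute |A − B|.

Partitions of 12 into distinct parts: 15.
Partitions of 12 into at most 5 parts: 47.
|15 − 47| = 32.

32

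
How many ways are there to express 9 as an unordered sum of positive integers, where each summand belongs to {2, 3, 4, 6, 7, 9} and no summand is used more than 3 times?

6

The partitions of 9 that satisfy the conditions:
9
7, 2
6, 3
4, 3, 2
3, 3, 3
3, 2, 2, 2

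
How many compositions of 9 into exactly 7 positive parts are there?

Place 6 bars in the 8 internal gaps of a row of 9 dots: C(8,6) = 28.

28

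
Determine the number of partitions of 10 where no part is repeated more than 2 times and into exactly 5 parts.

Listing the qualifying partitions of 10:
1, 1, 2, 2, 4
1, 1, 2, 3, 3
Counting gives 2.

2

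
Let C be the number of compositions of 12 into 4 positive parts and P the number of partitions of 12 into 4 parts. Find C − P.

150

Ordered (compositions into 4 parts): C(11,3) = 165.
Unordered (partitions into 4 parts): 15.
Difference: 165 − 15 = 150.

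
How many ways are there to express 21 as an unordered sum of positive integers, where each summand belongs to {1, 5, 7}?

11

They are:
7+7+7
7+7+5+1+1
7+7+1+1+1+1+1+1+1
7+5+5+1+1+1+1
7+5+1+1+1+1+1+1+1+1+1
7+1+1+1+1+1+1+1+1+1+1+1+1+1+1
5+5+5+5+1
5+5+5+1+1+1+1+1+1
5+5+1+1+1+1+1+1+1+1+1+1+1
5+1+1+1+1+1+1+1+1+1+1+1+1+1+1+1+1
1+1+1+1+1+1+1+1+1+1+1+1+1+1+1+1+1+1+1+1+1
That's 11 in total.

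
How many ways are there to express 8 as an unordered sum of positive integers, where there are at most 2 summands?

5

They are:
8
7 + 1
6 + 2
5 + 3
4 + 4
Counting gives 5.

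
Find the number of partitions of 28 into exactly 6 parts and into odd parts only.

There are too many to list fully; the first 12 (by largest part) are:
1,1,1,1,1,23
1,1,1,1,3,21
1,1,1,1,5,19
1,1,1,3,3,19
1,1,1,1,7,17
1,1,1,3,5,17
1,1,3,3,3,17
1,1,1,1,9,15
1,1,1,3,7,15
1,1,1,5,5,15
1,1,3,3,5,15
1,3,3,3,3,15
…and 32 more, for 44 total.

44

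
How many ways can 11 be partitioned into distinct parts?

12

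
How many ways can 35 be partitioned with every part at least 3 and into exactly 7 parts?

Systematic enumeration (by largest part, then next-largest, …) yields 105.

105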